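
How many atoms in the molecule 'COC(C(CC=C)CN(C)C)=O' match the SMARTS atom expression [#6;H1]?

2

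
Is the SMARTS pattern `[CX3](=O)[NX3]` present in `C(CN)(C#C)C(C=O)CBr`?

No

The pattern [CX3](=O)[NX3] describes a carbonyl carbon bonded to a trivalent nitrogen — an amide.
The closest candidate here is a primary amino group (-NH2), but the -NH2 is not attached to a carbonyl carbon. No other fragment satisfies the full query, so there is no match.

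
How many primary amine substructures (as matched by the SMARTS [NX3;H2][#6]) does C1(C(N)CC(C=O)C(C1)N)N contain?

[NX3;H2][#6] is the SMARTS for a primary amine: a trivalent nitrogen with two H attached to carbon.
The molecule carries 3 separate instances of a primary amino group (-NH2) meeting every constraint; each maps to a distinct set of atoms, giving 3 matches.

3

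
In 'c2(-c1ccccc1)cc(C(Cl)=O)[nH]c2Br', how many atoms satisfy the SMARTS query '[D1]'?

3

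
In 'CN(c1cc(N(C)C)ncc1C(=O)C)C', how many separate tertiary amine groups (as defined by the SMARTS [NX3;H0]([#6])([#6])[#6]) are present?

2

[NX3;H0]([#6])([#6])[#6] is the SMARTS for a tertiary amine: a trivalent nitrogen with no H, bonded to three carbons.
The molecule carries 2 separate instances of a dimethylamino group (-N(CH3)2) meeting every constraint; each maps to a distinct set of atoms, giving 2 matches.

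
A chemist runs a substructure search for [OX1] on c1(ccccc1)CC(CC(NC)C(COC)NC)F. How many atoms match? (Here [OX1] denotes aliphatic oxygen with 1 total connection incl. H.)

Check the 19 heavy atoms by environment: 9× C (X4) → no; 1× O (X2) → no; 2× N (X3) → no; 6× c (aromatic, X3) → no; 1× F (X1) → no.
No environment satisfies the query, so 0 matching atoms.

0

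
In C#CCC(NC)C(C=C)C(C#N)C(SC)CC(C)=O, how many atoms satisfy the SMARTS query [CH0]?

3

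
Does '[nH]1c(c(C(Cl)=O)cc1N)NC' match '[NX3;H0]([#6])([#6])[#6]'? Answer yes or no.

The pattern [NX3;H0]([#6])([#6])[#6] describes a trivalent nitrogen with no H, bonded to three carbons — a tertiary amine.
The closest candidate here is a primary amino group (-NH2), but the nitrogen has H2, not H0 with three carbons. No other fragment satisfies the full query, so there is no match.

No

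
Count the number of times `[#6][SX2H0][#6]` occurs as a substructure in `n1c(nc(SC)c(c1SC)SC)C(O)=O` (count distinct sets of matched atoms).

3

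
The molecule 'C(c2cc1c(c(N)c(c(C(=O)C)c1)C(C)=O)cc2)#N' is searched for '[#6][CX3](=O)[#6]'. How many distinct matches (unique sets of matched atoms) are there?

2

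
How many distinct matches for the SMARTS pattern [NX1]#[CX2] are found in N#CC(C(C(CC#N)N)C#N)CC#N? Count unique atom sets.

[NX1]#[CX2] is the SMARTS for a nitrile: a nitrogen triple-bonded to a two-connected carbon.
The molecule carries 4 separate instances of a nitrile (-C#N) meeting every constraint; each maps to a distinct set of atoms, giving 4 matches.

4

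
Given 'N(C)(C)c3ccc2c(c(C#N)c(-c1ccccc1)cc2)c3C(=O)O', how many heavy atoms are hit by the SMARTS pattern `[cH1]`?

9

The query [cH1] means: aromatic carbon bearing exactly one hydrogen.
Check the 24 heavy atoms by environment: 7× c (aromatic, H0) → no; 9× c (aromatic, H1) → match; 2× C (H0) → no; 2× N (H0) → no; 2× C (H3) → no; 1× O (H0) → no; 1× O (H1) → no.
That gives 9 matching atoms.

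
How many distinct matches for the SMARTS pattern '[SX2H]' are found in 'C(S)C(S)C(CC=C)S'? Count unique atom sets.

3

[SX2H] is the SMARTS for a thiol: an aliphatic sulfur with two connections, one being H.
The molecule carries 3 separate instances of a thiol (-SH) meeting every constraint; each maps to a distinct set of atoms, giving 3 matches.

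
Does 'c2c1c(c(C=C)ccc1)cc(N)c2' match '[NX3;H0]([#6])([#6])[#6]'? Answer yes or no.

The pattern [NX3;H0]([#6])([#6])[#6] describes a trivalent nitrogen with no H, bonded to three carbons — a tertiary amine.
The closest candidate here is a primary amino group (-NH2), but the nitrogen has H2, not H0 with three carbons. No other fragment satisfies the full query, so there is no match.

No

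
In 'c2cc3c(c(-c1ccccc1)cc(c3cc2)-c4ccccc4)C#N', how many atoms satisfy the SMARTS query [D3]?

The query [D3] means: atom with exactly three heavy-atom neighbours.
Check the 24 heavy atoms by environment: 7× c (aromatic, D3) → match; 15× c (aromatic, D2) → no; 1× C (D2) → no; 1× N (D1) → no.
That gives 7 matching atoms.

7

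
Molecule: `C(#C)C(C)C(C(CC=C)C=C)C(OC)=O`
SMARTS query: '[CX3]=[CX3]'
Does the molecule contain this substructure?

The pattern [CX3]=[CX3] describes a non-aromatic C=C double bond between two sp2 carbons — an alkene.
The molecule carries a vinyl group (-CH=CH2), whose atoms satisfy every constraint of the query, so the pattern matches.

Yes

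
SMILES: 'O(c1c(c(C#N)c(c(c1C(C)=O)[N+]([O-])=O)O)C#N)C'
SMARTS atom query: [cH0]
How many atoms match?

6

The query [cH0] means: aromatic carbon with no attached hydrogen (substituted or ring-fusion).
Check the 19 heavy atoms by environment: 6× c (aromatic, H0) → match; 1× O (H1) → no; 3× O (H0) → no; 2× C (H3) → no; 1× N (charge +1, H0) → no; 1× O (charge -1, H0) → no; 3× C (H0) → no; 2× N (H0) → no.
That gives 6 matching atoms.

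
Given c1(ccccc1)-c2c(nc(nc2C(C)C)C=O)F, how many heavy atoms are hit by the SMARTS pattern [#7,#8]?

3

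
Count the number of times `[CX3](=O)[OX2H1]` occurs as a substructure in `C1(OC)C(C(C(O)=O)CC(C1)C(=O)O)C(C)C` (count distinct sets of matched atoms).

[CX3](=O)[OX2H1] is the SMARTS for a carboxylic acid: an sp2 carbon double-bonded to O and single-bonded to an -OH oxygen.
The molecule carries 2 separate instances of a carboxylic acid group (-C(=O)OH) meeting every constraint; each maps to a distinct set of atoms, giving 2 matches.

2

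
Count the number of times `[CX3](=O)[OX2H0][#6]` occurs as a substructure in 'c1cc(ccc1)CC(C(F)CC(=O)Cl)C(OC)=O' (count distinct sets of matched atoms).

1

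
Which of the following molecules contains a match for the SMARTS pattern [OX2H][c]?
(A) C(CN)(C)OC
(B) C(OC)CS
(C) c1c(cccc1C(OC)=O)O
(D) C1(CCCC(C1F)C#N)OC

C

[OX2H][c] describes a hydroxyl oxygen attached to an aromatic carbon (a phenol).
(A) has a methoxy ether (-OCH3) but the oxygen has H0, not H1.
(B) has a methoxy ether (-OCH3) but the oxygen has H0, not H1.
(C) contains a hydroxyl group (-OH), which satisfies every atom and bond constraint.
(D) has a methoxy ether (-OCH3) but the oxygen has H0, not H1.
So the answer is (C).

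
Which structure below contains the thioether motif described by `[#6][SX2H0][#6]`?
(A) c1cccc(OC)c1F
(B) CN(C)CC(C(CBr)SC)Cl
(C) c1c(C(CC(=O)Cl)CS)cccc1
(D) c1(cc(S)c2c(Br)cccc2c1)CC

[#6][SX2H0][#6] describes an aliphatic sulfur bridging two carbons with no H on the sulfur (a thioether).
(A) has a methoxy ether (-OCH3) but the bridging atom is O, not S.
(B) contains a methylthio ether (-SCH3), which satisfies every atom and bond constraint.
(C) has a thiol (-SH) but the sulfur has H1, not H0 bridging two carbons.
(D) has a thiol (-SH) but the sulfur has H1, not H0 bridging two carbons.
So the answer is (B).

B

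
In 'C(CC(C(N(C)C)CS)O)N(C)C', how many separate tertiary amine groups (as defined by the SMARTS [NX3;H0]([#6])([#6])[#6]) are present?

2

[NX3;H0]([#6])([#6])[#6] is the SMARTS for a tertiary amine: a trivalent nitrogen with no H, bonded to three carbons.
The molecule carries 2 separate instances of a dimethylamino group (-N(CH3)2) meeting every constraint; each maps to a distinct set of atoms, giving 2 matches.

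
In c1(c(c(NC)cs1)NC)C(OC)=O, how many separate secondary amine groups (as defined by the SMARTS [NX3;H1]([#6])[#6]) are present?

[NX3;H1]([#6])[#6] is the SMARTS for a secondary amine: a trivalent nitrogen with one H, bonded to two carbons.
The molecule carries 2 separate instances of an N-methylamino group (-NHCH3) meeting every constraint; each maps to a distinct set of atoms, giving 2 matches.

2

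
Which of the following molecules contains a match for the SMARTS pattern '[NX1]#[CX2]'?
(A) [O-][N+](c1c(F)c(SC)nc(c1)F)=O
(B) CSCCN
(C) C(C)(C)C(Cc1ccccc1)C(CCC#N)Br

C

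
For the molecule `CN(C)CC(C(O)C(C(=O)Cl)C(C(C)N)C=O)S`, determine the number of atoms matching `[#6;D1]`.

Check the 18 heavy atoms by environment: 3× C (D1) → match; 6× C (D3) → no; 2× C (D2) → no; 3× O (D1) → no; 1× Cl (D1) → no; 1× S (D1) → no; 1× N (D1) → no; 1× N (D3) → no.
That gives 3 matching atoms.

3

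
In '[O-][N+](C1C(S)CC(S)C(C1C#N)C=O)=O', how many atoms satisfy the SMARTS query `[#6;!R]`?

Check the 15 heavy atoms by environment: 6× C (in 6-ring) → no; 2× C (acyclic) → match; 2× O (acyclic) → no; 2× S (acyclic) → no; 1× N (acyclic) → no; 1× N (charge +1, acyclic) → no; 1× O (charge -1, acyclic) → no.
That gives 2 matching atoms.

2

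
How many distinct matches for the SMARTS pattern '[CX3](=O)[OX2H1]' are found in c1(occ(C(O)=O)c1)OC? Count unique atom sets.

1

[CX3](=O)[OX2H1] is the SMARTS for a carboxylic acid: an sp2 carbon double-bonded to O and single-bonded to an -OH oxygen.
Exactly one fragment in the molecule meets all constraints, giving 1 match.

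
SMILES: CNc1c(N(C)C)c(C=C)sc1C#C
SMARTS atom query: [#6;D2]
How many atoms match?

2

The query [#6;D2] means: any carbon bonded to exactly two heavy atoms.
Check the 14 heavy atoms by environment: 1× s (aromatic, D2) → no; 4× c (aromatic, D3) → no; 1× N (D3) → no; 5× C (D1) → no; 2× C (D2) → match; 1× N (D2) → no.
That gives 2 matching atoms.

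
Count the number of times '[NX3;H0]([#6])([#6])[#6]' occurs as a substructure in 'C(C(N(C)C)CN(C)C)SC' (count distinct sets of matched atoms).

2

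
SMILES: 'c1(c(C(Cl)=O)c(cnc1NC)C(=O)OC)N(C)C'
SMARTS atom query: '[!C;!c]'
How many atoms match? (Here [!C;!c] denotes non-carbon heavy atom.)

Check the 18 heavy atoms by environment: 1× n (aromatic) → match; 5× c (aromatic) → no; 6× C → no; 3× O → match; 2× N → match; 1× Cl → match.
Summing the matching environments: 1 + 3 + 2 + 1 = 7 matching atoms.

7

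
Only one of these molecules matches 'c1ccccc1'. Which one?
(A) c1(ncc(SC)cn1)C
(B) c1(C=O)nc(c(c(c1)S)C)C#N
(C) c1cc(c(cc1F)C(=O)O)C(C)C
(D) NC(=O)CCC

c1ccccc1 describes six aromatic carbons in a ring (a benzene ring).
(A) has a methyl group (-CH3) but no six-membered all-carbon aromatic ring is present.
(B) has a methyl group (-CH3) but no six-membered all-carbon aromatic ring is present.
(C) contains the required atom environment, so the pattern matches.
(D) has a methyl group (-CH3) but no six-membered all-carbon aromatic ring is present.
So the answer is (C).

C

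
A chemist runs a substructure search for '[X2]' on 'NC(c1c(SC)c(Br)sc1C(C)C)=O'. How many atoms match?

The query [X2] means: any atom with exactly two total connections (bonds + H).
Check the 14 heavy atoms by environment: 1× s (aromatic, X2) → match; 4× c (aromatic, X3) → no; 1× S (X2) → match; 4× C (X4) → no; 1× C (X3) → no; 1× O (X1) → no; 1× N (X3) → no; 1× Br (X1) → no.
Summing the matching environments: 1 + 1 = 2 matching atoms.

2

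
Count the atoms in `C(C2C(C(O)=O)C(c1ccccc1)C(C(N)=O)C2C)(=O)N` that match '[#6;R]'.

The query [#6;R] means: carbon that is part of a ring.
Check the 21 heavy atoms by environment: 5× C (in 5-ring) → match; 4× C (acyclic) → no; 4× O (acyclic) → no; 2× N (acyclic) → no; 6× c (aromatic, in 6-ring) → match.
Summing the matching environments: 5 + 6 = 11 matching atoms.

11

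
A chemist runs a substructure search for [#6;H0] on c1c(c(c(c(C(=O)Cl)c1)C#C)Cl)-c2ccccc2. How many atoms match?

Check the 18 heavy atoms by environment: 5× c (aromatic, H0) → match; 7× c (aromatic, H1) → no; 2× C (H0) → match; 1× C (H1) → no; 1× O (H0) → no; 2× Cl (H0) → no.
Summing the matching environments: 5 + 2 = 7 matching atoms.

7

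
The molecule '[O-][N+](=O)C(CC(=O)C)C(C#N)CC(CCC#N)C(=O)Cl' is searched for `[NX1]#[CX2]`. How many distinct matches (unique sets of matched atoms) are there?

[NX1]#[CX2] is the SMARTS for a nitrile: a nitrogen triple-bonded to a two-connected carbon.
The molecule carries 2 separate instances of a nitrile (-C#N) meeting every constraint; each maps to a distinct set of atoms, giving 2 matches.

2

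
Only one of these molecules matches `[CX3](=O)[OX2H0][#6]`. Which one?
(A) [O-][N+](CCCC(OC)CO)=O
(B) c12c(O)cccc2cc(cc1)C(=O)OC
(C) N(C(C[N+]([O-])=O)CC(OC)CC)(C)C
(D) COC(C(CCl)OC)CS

B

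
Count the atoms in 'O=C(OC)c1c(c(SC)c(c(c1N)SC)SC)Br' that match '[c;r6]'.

6

The query [c;r6] means: aromatic carbon that belongs to a six-membered ring.
Check the 18 heavy atoms by environment: 6× c (aromatic, in 6-ring) → match; 3× S (acyclic) → no; 5× C (acyclic) → no; 1× N (acyclic) → no; 1× Br (acyclic) → no; 2× O (acyclic) → no.
That gives 6 matching atoms.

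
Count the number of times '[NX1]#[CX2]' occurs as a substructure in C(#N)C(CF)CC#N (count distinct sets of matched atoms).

2

[NX1]#[CX2] is the SMARTS for a nitrile: a nitrogen triple-bonded to a two-connected carbon.
The molecule carries 2 separate instances of a nitrile (-C#N) meeting every constraint; each maps to a distinct set of atoms, giving 2 matches.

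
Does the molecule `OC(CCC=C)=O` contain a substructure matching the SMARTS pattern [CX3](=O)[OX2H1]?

The pattern [CX3](=O)[OX2H1] describes an sp2 carbon double-bonded to O and single-bonded to an -OH oxygen — a carboxylic acid.
The molecule carries a carboxylic acid group (-C(=O)OH), whose atoms satisfy every constraint of the query, so the pattern matches.

Yes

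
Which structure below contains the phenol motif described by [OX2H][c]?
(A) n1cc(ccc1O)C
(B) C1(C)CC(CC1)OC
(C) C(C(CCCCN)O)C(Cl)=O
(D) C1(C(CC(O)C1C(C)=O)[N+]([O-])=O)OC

A

[OX2H][c] describes a hydroxyl oxygen attached to an aromatic carbon (a phenol).
(A) contains a hydroxyl group (-OH), which satisfies every atom and bond constraint.
(B) has a methoxy ether (-OCH3) but the oxygen has H0, not H1.
(C) has a hydroxyl group (-OH) but the -OH is on an aliphatic carbon, not an aromatic c.
(D) has a hydroxyl group (-OH) but the -OH is on an aliphatic carbon, not an aromatic c.
So the answer is (A).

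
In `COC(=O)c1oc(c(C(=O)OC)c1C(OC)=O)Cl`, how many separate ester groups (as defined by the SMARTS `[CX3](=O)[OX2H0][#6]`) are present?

3

[CX3](=O)[OX2H0][#6] is the SMARTS for an ester: a carbonyl carbon bonded to an oxygen that is itself bonded to carbon (no H on that O).
The molecule carries 3 separate instances of a methyl-ester group (-C(=O)OCH3) meeting every constraint; each maps to a distinct set of atoms, giving 3 matches.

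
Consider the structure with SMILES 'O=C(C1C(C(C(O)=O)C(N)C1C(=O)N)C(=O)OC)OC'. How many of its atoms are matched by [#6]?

Check the 20 heavy atoms by environment: 11× C → match; 2× N → no; 7× O → no.
That gives 11 matching atoms.

11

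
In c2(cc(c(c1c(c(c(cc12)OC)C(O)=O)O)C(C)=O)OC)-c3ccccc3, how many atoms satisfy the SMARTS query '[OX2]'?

The query [OX2] means: aliphatic oxygen with two total connections — ether, hydroxyl, or ester single-bond O.
Check the 27 heavy atoms by environment: 16× c (aromatic, X3) → no; 4× O (X2) → match; 3× C (X4) → no; 2× C (X3) → no; 2× O (X1) → no.
That gives 4 matching atoms.

4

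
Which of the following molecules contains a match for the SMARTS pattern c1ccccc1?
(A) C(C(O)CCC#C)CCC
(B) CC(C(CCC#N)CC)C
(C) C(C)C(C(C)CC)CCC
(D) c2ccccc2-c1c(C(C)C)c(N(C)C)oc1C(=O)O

D

c1ccccc1 describes six aromatic carbons in a ring (a benzene ring).
(A) has a methyl group (-CH3) but no six-membered all-carbon aromatic ring is present.
(B) has a methyl group (-CH3) but no six-membered all-carbon aromatic ring is present.
(C) has a methyl group (-CH3) but no six-membered all-carbon aromatic ring is present.
(D) contains a phenyl ring, which satisfies every atom and bond constraint.
So the answer is (D).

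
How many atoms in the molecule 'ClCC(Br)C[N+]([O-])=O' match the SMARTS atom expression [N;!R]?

1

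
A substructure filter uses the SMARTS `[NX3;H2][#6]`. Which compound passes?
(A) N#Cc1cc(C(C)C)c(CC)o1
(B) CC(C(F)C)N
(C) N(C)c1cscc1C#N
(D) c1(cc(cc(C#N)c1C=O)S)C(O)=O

B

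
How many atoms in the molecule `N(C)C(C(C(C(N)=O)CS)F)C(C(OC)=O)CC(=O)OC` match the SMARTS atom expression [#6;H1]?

4

The query [#6;H1] means: any carbon bearing exactly one hydrogen.
Check the 21 heavy atoms by environment: 2× C (H2) → no; 4× C (H1) → match; 3× C (H0) → no; 5× O (H0) → no; 3× C (H3) → no; 1× N (H1) → no; 1× S (H1) → no; 1× N (H2) → no; 1× F (H0) → no.
That gives 4 matching atoms.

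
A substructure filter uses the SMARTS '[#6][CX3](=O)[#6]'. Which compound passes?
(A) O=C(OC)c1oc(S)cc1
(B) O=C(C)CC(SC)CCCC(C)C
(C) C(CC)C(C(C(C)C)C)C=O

B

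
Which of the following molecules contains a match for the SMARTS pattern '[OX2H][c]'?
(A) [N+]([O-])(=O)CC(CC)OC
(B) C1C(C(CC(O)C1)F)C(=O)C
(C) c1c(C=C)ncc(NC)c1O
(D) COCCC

C

[OX2H][c] describes a hydroxyl oxygen attached to an aromatic carbon (a phenol).
(A) has a methoxy ether (-OCH3) but the oxygen has H0, not H1.
(B) has a hydroxyl group (-OH) but the -OH is on an aliphatic carbon, not an aromatic c.
(C) contains a hydroxyl group (-OH), which satisfies every atom and bond constraint.
(D) has a methoxy ether (-OCH3) but the oxygen has H0, not H1.
So the answer is (C).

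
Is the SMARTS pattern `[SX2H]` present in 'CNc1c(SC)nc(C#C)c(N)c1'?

No

The pattern [SX2H] describes an aliphatic sulfur with two connections, one being H — a thiol.
The closest candidate here is a methylthio ether (-SCH3), but the sulfur has H0 (bonded to two carbons), not H1. No other fragment satisfies the full query, so there is no match.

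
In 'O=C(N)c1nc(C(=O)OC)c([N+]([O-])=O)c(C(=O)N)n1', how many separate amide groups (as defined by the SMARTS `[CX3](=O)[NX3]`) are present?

2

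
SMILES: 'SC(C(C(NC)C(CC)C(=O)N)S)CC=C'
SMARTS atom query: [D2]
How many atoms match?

4

The query [D2] means: atom with exactly two heavy-atom neighbours.
Check the 16 heavy atoms by environment: 3× C (D1) → no; 3× C (D2) → match; 5× C (D3) → no; 2× S (D1) → no; 1× N (D2) → match; 1× O (D1) → no; 1× N (D1) → no.
Summing the matching environments: 3 + 1 = 4 matching atoms.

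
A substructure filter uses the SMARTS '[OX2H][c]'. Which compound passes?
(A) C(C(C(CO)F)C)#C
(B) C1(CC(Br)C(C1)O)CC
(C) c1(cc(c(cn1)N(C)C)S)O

C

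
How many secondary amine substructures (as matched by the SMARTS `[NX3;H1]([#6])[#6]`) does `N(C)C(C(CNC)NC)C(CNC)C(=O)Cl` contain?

4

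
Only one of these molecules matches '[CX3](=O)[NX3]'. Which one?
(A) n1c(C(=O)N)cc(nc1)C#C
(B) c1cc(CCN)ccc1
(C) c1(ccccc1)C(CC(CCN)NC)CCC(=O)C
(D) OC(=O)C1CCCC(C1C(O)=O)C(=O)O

[CX3](=O)[NX3] describes a carbonyl carbon bonded to a trivalent nitrogen (an amide).
(A) contains a primary amide (-C(=O)NH2), which satisfies every atom and bond constraint.
(B) has a primary amino group (-NH2) but the -NH2 is not attached to a carbonyl carbon.
(C) has a primary amino group (-NH2) but the -NH2 is not attached to a carbonyl carbon.
(D) has a carboxylic acid group (-C(=O)OH) but the carbonyl is bonded to O, not to an NX3 nitrogen.
So the answer is (A).

A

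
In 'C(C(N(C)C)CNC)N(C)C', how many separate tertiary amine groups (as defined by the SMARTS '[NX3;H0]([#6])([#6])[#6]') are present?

2

[NX3;H0]([#6])([#6])[#6] is the SMARTS for a tertiary amine: a trivalent nitrogen with no H, bonded to three carbons.
The molecule carries 2 separate instances of a dimethylamino group (-N(CH3)2) meeting every constraint; each maps to a distinct set of atoms, giving 2 matches.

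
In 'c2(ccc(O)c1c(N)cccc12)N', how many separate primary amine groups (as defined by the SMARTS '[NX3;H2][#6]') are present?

2

[NX3;H2][#6] is the SMARTS for a primary amine: a trivalent nitrogen with two H attached to carbon.
The molecule carries 2 separate instances of a primary amino group (-NH2) meeting every constraint; each maps to a distinct set of atoms, giving 2 matches.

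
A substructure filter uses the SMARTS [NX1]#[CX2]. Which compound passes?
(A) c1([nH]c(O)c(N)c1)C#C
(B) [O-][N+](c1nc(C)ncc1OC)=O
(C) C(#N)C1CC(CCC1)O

C

[NX1]#[CX2] describes a nitrogen triple-bonded to a two-connected carbon (a nitrile).
(A) has a primary amino group (-NH2) but the nitrogen is NX3 (three connections), not NX1 triple-bonded.
(B) has a nitro group (-[N+](=O)[O-]) but there is no C#N triple bond.
(C) contains a nitrile (-C#N), which satisfies every atom and bond constraint.
So the answer is (C).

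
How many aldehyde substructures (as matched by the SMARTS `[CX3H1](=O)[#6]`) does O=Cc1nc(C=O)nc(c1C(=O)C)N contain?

[CX3H1](=O)[#6] is the SMARTS for an aldehyde: an sp2 carbon with one H, double-bonded to O and single-bonded to carbon.
The molecule carries 2 separate instances of an aldehyde (-CHO) meeting every constraint; each maps to a distinct set of atoms, giving 2 matches.

2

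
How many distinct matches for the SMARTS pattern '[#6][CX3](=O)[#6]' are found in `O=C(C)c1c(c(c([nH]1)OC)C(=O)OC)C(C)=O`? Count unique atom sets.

2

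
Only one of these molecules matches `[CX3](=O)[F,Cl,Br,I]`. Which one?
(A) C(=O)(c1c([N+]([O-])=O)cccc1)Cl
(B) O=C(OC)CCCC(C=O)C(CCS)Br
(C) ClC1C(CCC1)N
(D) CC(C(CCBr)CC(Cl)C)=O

[CX3](=O)[F,Cl,Br,I] describes a carbonyl carbon bonded to a halogen (an acyl halide).
(A) contains an acyl chloride (-C(=O)Cl), which satisfies every atom and bond constraint.
(B) has a methyl-ester group (-C(=O)OCH3) but the carbonyl is bonded to -O-C, not to a halogen.
(C) has a chloro substituent but the Cl is not on a carbonyl carbon.
(D) has a chloro substituent but the Cl is not on a carbonyl carbon.
So the answer is (A).

A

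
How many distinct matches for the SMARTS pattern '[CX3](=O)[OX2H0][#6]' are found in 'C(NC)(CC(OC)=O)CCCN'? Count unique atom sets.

[CX3](=O)[OX2H0][#6] is the SMARTS for an ester: a carbonyl carbon bonded to an oxygen that is itself bonded to carbon (no H on that O).
Exactly one fragment in the molecule meets all constraints, giving 1 match.

1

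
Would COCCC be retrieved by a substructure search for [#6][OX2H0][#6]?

The pattern [#6][OX2H0][#6] describes an aliphatic oxygen bridging two carbons with no H on the oxygen — an ether.
The molecule carries a methoxy ether (-OCH3), whose atoms satisfy every constraint of the query, so the pattern matches.

Yes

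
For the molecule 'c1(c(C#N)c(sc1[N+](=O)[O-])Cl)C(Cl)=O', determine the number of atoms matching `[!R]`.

The query [!R] means: !R matches any atom not in a ring.
Check the 14 heavy atoms by environment: 1× s (aromatic, in 5-ring) → no; 4× c (aromatic, in 5-ring) → no; 2× C (acyclic) → match; 1× N (acyclic) → match; 2× Cl (acyclic) → match; 1× N (charge +1, acyclic) → match; 1× O (charge -1, acyclic) → match; 2× O (acyclic) → match.
Summing the matching environments: 2 + 1 + 2 + 1 + 1 + 2 = 9 matching atoms.

9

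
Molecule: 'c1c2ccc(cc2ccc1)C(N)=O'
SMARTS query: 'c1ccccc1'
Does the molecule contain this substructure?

The pattern c1ccccc1 describes six aromatic carbons in a ring — a benzene ring.
The required atom environment is present in the molecule, so the pattern matches.

Yes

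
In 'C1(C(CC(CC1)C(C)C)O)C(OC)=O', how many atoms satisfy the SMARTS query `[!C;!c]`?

3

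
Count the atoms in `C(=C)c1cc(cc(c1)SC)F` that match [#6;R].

6

The query [#6;R] means: carbon that is part of a ring.
Check the 11 heavy atoms by environment: 6× c (aromatic, in 6-ring) → match; 1× S (acyclic) → no; 3× C (acyclic) → no; 1× F (acyclic) → no.
That gives 6 matching atoms.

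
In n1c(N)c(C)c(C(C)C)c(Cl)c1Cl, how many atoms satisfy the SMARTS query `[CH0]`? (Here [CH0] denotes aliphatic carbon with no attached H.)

The query [CH0] means: aliphatic carbon with no attached hydrogen.
Check the 13 heavy atoms by environment: 1× n (aromatic, H0) → no; 5× c (aromatic, H0) → no; 2× Cl (H0) → no; 1× C (H1) → no; 3× C (H3) → no; 1× N (H2) → no.
No environment satisfies the query, so 0 matching atoms.

0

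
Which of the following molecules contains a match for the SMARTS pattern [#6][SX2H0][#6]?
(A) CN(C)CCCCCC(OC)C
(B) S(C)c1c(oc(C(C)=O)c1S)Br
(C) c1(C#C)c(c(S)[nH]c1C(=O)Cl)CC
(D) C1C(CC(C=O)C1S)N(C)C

B

[#6][SX2H0][#6] describes an aliphatic sulfur bridging two carbons with no H on the sulfur (a thioether).
(A) has a methoxy ether (-OCH3) but the bridging atom is O, not S.
(B) contains a methylthio ether (-SCH3), which satisfies every atom and bond constraint.
(C) has a thiol (-SH) but the sulfur has H1, not H0 bridging two carbons.
(D) has a thiol (-SH) but the sulfur has H1, not H0 bridging two carbons.
So the answer is (B).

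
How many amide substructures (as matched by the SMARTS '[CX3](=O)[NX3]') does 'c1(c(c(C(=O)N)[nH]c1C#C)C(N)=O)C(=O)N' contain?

3

[CX3](=O)[NX3] is the SMARTS for an amide: a carbonyl carbon bonded to a trivalent nitrogen.
The molecule carries 3 separate instances of a primary amide (-C(=O)NH2) meeting every constraint; each maps to a distinct set of atoms, giving 3 matches.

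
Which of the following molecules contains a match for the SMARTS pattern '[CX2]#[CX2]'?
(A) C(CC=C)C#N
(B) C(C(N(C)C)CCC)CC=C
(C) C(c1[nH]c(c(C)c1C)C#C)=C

C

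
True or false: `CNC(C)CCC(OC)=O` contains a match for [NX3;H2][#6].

False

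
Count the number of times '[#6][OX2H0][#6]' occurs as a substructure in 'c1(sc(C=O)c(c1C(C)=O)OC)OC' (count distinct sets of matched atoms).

2

[#6][OX2H0][#6] is the SMARTS for an ether: an aliphatic oxygen bridging two carbons with no H on the oxygen.
The molecule carries 2 separate instances of a methoxy ether (-OCH3) meeting every constraint; each maps to a distinct set of atoms, giving 2 matches.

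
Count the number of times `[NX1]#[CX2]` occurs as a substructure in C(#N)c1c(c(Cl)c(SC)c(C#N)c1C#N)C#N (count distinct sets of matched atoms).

4

[NX1]#[CX2] is the SMARTS for a nitrile: a nitrogen triple-bonded to a two-connected carbon.
The molecule carries 4 separate instances of a nitrile (-C#N) meeting every constraint; each maps to a distinct set of atoms, giving 4 matches.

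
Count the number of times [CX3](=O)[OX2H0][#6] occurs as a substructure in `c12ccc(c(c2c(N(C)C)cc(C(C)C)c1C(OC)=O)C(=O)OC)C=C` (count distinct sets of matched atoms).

2

[CX3](=O)[OX2H0][#6] is the SMARTS for an ester: a carbonyl carbon bonded to an oxygen that is itself bonded to carbon (no H on that O).
The molecule carries 2 separate instances of a methyl-ester group (-C(=O)OCH3) meeting every constraint; each maps to a distinct set of atoms, giving 2 matches.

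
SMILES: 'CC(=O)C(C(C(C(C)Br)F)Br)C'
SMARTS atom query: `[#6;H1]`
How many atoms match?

4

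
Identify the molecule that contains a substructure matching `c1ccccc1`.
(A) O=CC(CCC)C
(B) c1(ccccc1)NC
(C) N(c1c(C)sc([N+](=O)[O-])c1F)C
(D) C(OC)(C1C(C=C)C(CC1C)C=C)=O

B

c1ccccc1 describes six aromatic carbons in a ring (a benzene ring).
(A) has a methyl group (-CH3) but no six-membered all-carbon aromatic ring is present.
(B) contains the required atom environment, so the pattern matches.
(C) has a methyl group (-CH3) but no six-membered all-carbon aromatic ring is present.
(D) has a methyl group (-CH3) but no six-membered all-carbon aromatic ring is present.
So the answer is (B).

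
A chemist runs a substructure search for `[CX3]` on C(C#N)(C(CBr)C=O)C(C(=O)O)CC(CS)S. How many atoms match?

2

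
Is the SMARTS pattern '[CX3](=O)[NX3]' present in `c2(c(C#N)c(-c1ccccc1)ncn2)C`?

The pattern [CX3](=O)[NX3] describes a carbonyl carbon bonded to a trivalent nitrogen — an amide.
The closest candidate here is a nitrile (-C#N), but the nitrile N is NX1 (triple-bonded), not NX3. No other fragment satisfies the full query, so there is no match.

No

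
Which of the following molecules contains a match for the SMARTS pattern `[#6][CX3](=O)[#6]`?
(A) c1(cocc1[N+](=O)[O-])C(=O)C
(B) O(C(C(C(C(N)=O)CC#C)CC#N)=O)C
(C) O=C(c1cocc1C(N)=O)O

[#6][CX3](=O)[#6] describes a carbonyl carbon (no H) flanked by two carbons (a ketone).
(A) contains an acetyl/ketone group (-C(=O)CH3), which satisfies every atom and bond constraint.
(B) has a methyl-ester group (-C(=O)OCH3) but one neighbour of the carbonyl carbon is O, not C.
(C) has a primary amide (-C(=O)NH2) but one neighbour of the carbonyl carbon is N, not C.
So the answer is (A).

A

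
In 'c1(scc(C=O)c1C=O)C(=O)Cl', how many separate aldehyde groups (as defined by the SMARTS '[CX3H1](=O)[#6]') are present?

[CX3H1](=O)[#6] is the SMARTS for an aldehyde: an sp2 carbon with one H, double-bonded to O and single-bonded to carbon.
The molecule carries 2 separate instances of an aldehyde (-CHO) meeting every constraint; each maps to a distinct set of atoms, giving 2 matches.

2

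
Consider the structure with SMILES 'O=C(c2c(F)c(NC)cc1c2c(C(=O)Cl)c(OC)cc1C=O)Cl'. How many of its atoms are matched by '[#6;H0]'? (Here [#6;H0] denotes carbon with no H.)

10

Check the 23 heavy atoms by environment: 8× c (aromatic, H0) → match; 2× c (aromatic, H1) → no; 2× C (H0) → match; 4× O (H0) → no; 2× Cl (H0) → no; 2× C (H3) → no; 1× C (H1) → no; 1× F (H0) → no; 1× N (H1) → no.
Summing the matching environments: 8 + 2 = 10 matching atoms.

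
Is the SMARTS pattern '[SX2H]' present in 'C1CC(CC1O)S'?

The pattern [SX2H] describes an aliphatic sulfur with two connections, one being H — a thiol.
The molecule carries a thiol (-SH), whose atoms satisfy every constraint of the query, so the pattern matches.

Yes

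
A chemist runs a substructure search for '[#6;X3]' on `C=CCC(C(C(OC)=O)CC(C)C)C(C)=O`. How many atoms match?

4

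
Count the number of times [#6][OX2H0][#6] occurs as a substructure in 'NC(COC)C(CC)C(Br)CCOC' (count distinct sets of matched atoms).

2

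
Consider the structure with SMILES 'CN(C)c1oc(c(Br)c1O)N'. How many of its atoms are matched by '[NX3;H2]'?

1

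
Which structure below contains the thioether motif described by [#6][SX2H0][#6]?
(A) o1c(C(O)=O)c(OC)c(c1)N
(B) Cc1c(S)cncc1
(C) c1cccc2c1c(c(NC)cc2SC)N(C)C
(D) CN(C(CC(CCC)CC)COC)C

[#6][SX2H0][#6] describes an aliphatic sulfur bridging two carbons with no H on the sulfur (a thioether).
(A) has a methoxy ether (-OCH3) but the bridging atom is O, not S.
(B) has a thiol (-SH) but the sulfur has H1, not H0 bridging two carbons.
(C) contains a methylthio ether (-SCH3), which satisfies every atom and bond constraint.
(D) has a methoxy ether (-OCH3) but the bridging atom is O, not S.
So the answer is (C).

C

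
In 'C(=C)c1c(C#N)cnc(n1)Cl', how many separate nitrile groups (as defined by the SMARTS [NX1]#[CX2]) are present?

1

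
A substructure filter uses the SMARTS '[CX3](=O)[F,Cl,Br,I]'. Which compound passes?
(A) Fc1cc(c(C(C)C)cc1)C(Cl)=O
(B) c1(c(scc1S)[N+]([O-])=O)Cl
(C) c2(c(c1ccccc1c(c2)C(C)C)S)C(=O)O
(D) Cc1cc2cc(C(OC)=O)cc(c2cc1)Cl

A

[CX3](=O)[F,Cl,Br,I] describes a carbonyl carbon bonded to a halogen (an acyl halide).
(A) contains an acyl chloride (-C(=O)Cl), which satisfies every atom and bond constraint.
(B) has a chloro substituent but the Cl is not on a carbonyl carbon.
(C) has a carboxylic acid group (-C(=O)OH) but the carbonyl is bonded to -OH, not to a halogen.
(D) has a methyl-ester group (-C(=O)OCH3) but the carbonyl is bonded to -O-C, not to a halogen.
So the answer is (A).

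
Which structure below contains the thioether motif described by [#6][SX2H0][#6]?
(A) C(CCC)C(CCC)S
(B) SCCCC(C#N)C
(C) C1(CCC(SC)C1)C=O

C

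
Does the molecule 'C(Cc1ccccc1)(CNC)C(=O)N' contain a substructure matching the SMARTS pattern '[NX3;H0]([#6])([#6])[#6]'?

No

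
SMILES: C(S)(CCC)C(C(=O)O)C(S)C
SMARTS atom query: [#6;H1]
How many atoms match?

Check the 12 heavy atoms by environment: 2× C (H3) → no; 2× C (H2) → no; 3× C (H1) → match; 1× C (H0) → no; 1× O (H0) → no; 1× O (H1) → no; 2× S (H1) → no.
That gives 3 matching atoms.

3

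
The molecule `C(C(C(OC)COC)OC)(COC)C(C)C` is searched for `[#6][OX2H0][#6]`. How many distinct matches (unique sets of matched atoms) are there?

[#6][OX2H0][#6] is the SMARTS for an ether: an aliphatic oxygen bridging two carbons with no H on the oxygen.
The molecule carries 4 separate instances of a methoxy ether (-OCH3) meeting every constraint; each maps to a distinct set of atoms, giving 4 matches.

4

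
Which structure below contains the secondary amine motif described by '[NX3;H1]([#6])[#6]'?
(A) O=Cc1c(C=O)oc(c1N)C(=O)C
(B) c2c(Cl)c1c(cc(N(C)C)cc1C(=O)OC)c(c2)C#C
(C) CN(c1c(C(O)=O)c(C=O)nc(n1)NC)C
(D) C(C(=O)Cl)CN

[NX3;H1]([#6])[#6] describes a trivalent nitrogen with one H, bonded to two carbons (a secondary amine).
(A) has a primary amino group (-NH2) but the nitrogen has H2 and only one carbon neighbour.
(B) has a dimethylamino group (-N(CH3)2) but the nitrogen has H0, not H1.
(C) contains an N-methylamino group (-NHCH3), which satisfies every atom and bond constraint.
(D) has a primary amino group (-NH2) but the nitrogen has H2 and only one carbon neighbour.
So the answer is (C).

C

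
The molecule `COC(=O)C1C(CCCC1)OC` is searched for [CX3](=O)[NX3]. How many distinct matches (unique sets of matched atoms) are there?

0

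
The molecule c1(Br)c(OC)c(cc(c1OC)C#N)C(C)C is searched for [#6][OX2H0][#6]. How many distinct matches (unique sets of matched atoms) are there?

2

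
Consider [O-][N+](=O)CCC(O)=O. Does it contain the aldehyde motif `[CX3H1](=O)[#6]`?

No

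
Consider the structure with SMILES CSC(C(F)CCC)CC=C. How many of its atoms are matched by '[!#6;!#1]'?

The query [!#6;!#1] means: not carbon and not hydrogen — any heteroatom.
Check the 11 heavy atoms by environment: 9× C → no; 1× F → match; 1× S → match.
Summing the matching environments: 1 + 1 = 2 matching atoms.

2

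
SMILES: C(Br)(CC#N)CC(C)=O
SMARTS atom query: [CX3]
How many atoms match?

1

The query [CX3] means: C with X3: aliphatic carbon with exactly 3 total connections.
Check the 9 heavy atoms by environment: 4× C (X4) → no; 1× Br (X1) → no; 1× C (X3) → match; 1× O (X1) → no; 1× C (X2) → no; 1× N (X1) → no.
That gives 1 matching atom.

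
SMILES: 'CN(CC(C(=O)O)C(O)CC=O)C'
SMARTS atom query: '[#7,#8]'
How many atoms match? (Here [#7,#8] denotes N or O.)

The query [#7,#8] means: nitrogen or oxygen (comma = OR).
Check the 13 heavy atoms by environment: 8× C → no; 4× O → match; 1× N → match.
Summing the matching environments: 4 + 1 = 5 matching atoms.

5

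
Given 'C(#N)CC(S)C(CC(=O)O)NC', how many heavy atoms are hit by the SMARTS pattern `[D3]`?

3

The query [D3] means: atom with exactly three heavy-atom neighbours.
Check the 12 heavy atoms by environment: 3× C (D2) → no; 3× C (D3) → match; 1× N (D1) → no; 1× N (D2) → no; 1× C (D1) → no; 2× O (D1) → no; 1× S (D1) → no.
That gives 3 matching atoms.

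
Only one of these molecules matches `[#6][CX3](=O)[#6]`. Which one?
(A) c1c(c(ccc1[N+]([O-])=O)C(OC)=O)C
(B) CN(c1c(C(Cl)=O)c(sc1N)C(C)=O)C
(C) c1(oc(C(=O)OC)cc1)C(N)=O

B

[#6][CX3](=O)[#6] describes a carbonyl carbon (no H) flanked by two carbons (a ketone).
(A) has a methyl-ester group (-C(=O)OCH3) but one neighbour of the carbonyl carbon is O, not C.
(B) contains an acetyl/ketone group (-C(=O)CH3), which satisfies every atom and bond constraint.
(C) has a methyl-ester group (-C(=O)OCH3) but one neighbour of the carbonyl carbon is O, not C.
So the answer is (B).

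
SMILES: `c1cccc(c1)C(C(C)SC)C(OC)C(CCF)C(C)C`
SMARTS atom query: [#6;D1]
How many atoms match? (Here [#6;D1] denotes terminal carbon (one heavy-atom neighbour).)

5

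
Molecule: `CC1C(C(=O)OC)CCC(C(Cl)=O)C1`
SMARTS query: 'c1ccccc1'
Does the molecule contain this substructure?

The pattern c1ccccc1 describes six aromatic carbons in a ring — a benzene ring.
The closest candidate here is a methyl group (-CH3), but no six-membered all-carbon aromatic ring is present. No other fragment satisfies the full query, so there is no match.

No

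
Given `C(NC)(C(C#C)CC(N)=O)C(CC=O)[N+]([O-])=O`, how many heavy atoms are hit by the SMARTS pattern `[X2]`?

The query [X2] means: any atom with exactly two total connections (bonds + H).
Check the 17 heavy atoms by environment: 6× C (X4) → no; 2× C (X2) → match; 2× C (X3) → no; 3× O (X1) → no; 2× N (X3) → no; 1× N (charge +1, X3) → no; 1× O (charge -1, X1) → no.
That gives 2 matching atoms.

2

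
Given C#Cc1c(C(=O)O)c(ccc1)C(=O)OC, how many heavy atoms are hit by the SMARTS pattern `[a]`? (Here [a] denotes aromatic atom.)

6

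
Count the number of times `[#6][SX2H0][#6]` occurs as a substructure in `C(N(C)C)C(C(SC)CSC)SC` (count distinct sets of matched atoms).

3

[#6][SX2H0][#6] is the SMARTS for a thioether: an aliphatic sulfur bridging two carbons with no H on the sulfur.
The molecule carries 3 separate instances of a methylthio ether (-SCH3) meeting every constraint; each maps to a distinct set of atoms, giving 3 matches.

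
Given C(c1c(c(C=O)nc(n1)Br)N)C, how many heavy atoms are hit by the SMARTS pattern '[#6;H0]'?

4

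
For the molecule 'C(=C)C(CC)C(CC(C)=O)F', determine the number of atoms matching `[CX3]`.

3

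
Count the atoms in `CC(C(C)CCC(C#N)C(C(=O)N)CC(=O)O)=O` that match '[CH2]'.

3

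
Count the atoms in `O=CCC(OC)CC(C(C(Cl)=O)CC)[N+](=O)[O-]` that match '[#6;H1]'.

4

Check the 17 heavy atoms by environment: 2× C (H3) → no; 3× C (H2) → no; 4× C (H1) → match; 4× O (H0) → no; 1× C (H0) → no; 1× Cl (H0) → no; 1× N (charge +1, H0) → no; 1× O (charge -1, H0) → no.
That gives 4 matching atoms.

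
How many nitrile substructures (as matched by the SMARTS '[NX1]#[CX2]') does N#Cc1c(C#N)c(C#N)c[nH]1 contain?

[NX1]#[CX2] is the SMARTS for a nitrile: a nitrogen triple-bonded to a two-connected carbon.
The molecule carries 3 separate instances of a nitrile (-C#N) meeting every constraint; each maps to a distinct set of atoms, giving 3 matches.

3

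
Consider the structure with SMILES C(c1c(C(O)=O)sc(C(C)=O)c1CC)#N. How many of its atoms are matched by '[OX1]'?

2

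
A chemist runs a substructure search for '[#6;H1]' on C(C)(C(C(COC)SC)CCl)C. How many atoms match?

3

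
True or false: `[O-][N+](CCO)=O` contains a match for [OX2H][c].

False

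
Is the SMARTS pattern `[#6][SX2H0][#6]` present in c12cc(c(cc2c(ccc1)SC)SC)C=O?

Yes

The pattern [#6][SX2H0][#6] describes an aliphatic sulfur bridging two carbons with no H on the sulfur — a thioether.
The molecule carries a methylthio ether (-SCH3), whose atoms satisfy every constraint of the query, so the pattern matches.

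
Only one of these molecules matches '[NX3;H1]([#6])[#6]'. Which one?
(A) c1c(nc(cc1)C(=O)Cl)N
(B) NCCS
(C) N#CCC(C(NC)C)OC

C

[NX3;H1]([#6])[#6] describes a trivalent nitrogen with one H, bonded to two carbons (a secondary amine).
(A) has a primary amino group (-NH2) but the nitrogen has H2 and only one carbon neighbour.
(B) has a primary amino group (-NH2) but the nitrogen has H2 and only one carbon neighbour.
(C) contains an N-methylamino group (-NHCH3), which satisfies every atom and bond constraint.
So the answer is (C).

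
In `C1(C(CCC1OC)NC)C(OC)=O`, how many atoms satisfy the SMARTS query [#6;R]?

5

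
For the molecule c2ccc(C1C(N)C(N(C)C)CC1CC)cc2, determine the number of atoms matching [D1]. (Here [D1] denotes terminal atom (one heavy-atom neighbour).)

4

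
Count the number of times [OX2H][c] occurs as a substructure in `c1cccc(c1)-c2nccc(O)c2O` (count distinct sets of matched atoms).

2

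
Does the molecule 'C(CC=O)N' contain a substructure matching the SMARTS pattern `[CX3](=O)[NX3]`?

The pattern [CX3](=O)[NX3] describes a carbonyl carbon bonded to a trivalent nitrogen — an amide.
The closest candidate here is a primary amino group (-NH2), but the -NH2 is not attached to a carbonyl carbon. No other fragment satisfies the full query, so there is no match.

No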